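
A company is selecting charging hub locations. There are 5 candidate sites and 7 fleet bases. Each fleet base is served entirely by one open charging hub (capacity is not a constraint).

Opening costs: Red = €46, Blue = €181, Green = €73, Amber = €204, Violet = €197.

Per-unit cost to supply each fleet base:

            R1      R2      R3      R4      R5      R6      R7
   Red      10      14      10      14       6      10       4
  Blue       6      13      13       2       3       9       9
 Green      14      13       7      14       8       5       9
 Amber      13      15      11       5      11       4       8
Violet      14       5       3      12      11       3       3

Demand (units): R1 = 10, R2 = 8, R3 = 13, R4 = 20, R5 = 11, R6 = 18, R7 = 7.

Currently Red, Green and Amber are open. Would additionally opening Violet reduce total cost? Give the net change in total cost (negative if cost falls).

No — net change +56 (cost rises by 56).

Current service cost with {Red, Green, Amber}: 561.
Adding Violet: each fleet base re-picks its cheapest; new service cost 420, saving 141.
Extra fixed cost: 197. Net change = 197 − 141 = 56.
(Totals: 884 → 940.)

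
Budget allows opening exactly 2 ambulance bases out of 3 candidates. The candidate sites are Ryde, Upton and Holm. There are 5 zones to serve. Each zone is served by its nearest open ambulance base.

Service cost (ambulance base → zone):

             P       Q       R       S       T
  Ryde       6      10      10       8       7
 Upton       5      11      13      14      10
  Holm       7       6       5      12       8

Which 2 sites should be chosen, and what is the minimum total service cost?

Choose Ryde and Holm; total service cost 32.

With exactly 2 open, each zone uses its cheapest among the chosen.
{Ryde, Holm}: P→Ryde 6, Q→Holm 6, R→Holm 5, S→Ryde 8, T→Ryde 7. Service cost 32.
{Upton, Holm}: service cost 36
{Ryde, Upton}: service cost 40
Among all 3 size-2 choices, {Ryde, Holm} is lowest.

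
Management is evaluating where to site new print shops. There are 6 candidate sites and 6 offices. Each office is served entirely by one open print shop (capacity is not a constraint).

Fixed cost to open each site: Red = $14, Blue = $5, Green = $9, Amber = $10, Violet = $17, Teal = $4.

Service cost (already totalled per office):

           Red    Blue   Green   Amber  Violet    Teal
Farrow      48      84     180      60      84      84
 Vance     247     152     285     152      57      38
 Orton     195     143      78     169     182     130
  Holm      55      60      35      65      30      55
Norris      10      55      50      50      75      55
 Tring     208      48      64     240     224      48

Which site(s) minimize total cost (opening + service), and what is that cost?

Open Red, Green and Teal; minimum total cost 284.

For any fixed open set, each office goes to its cheapest open site; total = fixed + service.
{Red, Green, Teal}: Farrow→Red 48, Vance→Teal 38, Orton→Green 78, Holm→Green 35, Norris→Red 10, Tring→Teal 48. Service 257; fixed 27; total 284.
{Red, Blue, Green, Teal}: service 257 + fixed 32 = 289
{Red, Green, Amber, Teal}: service 257 + fixed 37 = 294
{Red, Blue, Green, Amber, Violet, Teal}: service 252 + fixed 59 = 311
No other subset beats 284.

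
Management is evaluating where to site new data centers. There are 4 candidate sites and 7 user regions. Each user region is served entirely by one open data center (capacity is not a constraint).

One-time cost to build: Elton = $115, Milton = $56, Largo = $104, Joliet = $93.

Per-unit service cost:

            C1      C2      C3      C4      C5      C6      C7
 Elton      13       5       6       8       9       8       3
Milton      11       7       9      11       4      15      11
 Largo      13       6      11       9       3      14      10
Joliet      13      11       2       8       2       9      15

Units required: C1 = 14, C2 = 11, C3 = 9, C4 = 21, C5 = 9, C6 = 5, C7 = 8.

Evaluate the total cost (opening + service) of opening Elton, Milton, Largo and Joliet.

Each user region is assigned to its cheapest site among the open ones.
{Elton, Milton, Largo, Joliet}: C1→Milton 11·14=154, C2→Elton 5·11=55, C3→Joliet 2·9=18, C4→Elton 8·21=168, C5→Joliet 2·9=18, C6→Elton 8·5=40, C7→Elton 3·8=24. Service 477; fixed 368; total 845.

Total cost: 845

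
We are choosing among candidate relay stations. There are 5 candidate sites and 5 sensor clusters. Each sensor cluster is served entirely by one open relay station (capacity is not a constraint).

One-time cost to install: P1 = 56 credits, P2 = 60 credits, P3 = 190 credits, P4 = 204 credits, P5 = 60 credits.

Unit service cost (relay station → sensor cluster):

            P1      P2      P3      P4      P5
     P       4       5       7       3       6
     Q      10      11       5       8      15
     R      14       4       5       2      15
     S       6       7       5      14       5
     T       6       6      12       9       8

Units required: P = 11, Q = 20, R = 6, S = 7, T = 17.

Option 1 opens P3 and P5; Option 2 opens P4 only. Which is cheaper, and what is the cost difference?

Option 1 is cheaper by 43.

Option 1: {P3, P5}: P→P5 6·11=66, Q→P3 5·20=100, R→P3 5·6=30, S→P3 5·7=35, T→P5 8·17=136. Service 367; fixed 250; total 617.
Option 2: {P4}: P→P4 3·11=33, Q→P4 8·20=160, R→P4 2·6=12, S→P4 14·7=98, T→P4 9·17=153. Service 456; fixed 204; total 660.
Difference: |617 − 660| = 43.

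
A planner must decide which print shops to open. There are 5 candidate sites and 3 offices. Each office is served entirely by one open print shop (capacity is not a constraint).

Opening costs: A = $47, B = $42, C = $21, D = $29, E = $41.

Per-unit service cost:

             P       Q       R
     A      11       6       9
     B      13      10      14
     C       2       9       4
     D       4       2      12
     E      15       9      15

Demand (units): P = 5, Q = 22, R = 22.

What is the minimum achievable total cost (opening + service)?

For any fixed open set, each office goes to its cheapest open site; total = fixed + service.
{C, D}: P→C 2·5=10, Q→D 2·22=44, R→C 4·22=88. Service 142; fixed 50; total 192.
{C, D, E}: P→C 2·5=10, Q→D 2·22=44, R→C 4·22=88. Service 142; fixed 91; total 233.
{B, C, D}: P→C 2·5=10, Q→D 2·22=44, R→C 4·22=88. Service 142; fixed 92; total 234.
{A, B, C, D, E}: service 142 + fixed 180 = 322
No other subset beats 192.

Minimum total cost: 192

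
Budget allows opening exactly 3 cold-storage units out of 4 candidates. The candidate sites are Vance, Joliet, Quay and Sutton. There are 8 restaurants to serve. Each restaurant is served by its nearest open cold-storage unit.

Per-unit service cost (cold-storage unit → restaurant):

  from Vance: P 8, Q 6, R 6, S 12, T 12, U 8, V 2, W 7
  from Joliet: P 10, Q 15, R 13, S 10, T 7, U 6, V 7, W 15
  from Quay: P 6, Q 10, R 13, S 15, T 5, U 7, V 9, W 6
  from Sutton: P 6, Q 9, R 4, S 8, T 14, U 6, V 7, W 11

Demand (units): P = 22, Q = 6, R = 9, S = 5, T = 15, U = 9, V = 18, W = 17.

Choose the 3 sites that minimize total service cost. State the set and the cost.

Choose Vance, Quay and Sutton; total service cost 511.

With exactly 3 open, each restaurant uses its cheapest among the chosen.
{Vance, Quay, Sutton}: P→Quay 6·22=132, Q→Vance 6·6=36, R→Sutton 4·9=36, S→Sutton 8·5=40, T→Quay 5·15=75, U→Sutton 6·9=54, V→Vance 2·18=36, W→Quay 6·17=102. Service cost 511.
{Vance, Joliet, Quay}: service cost 539
{Vance, Joliet, Sutton}: service cost 558
Among all 4 size-3 choices, {Vance, Quay, Sutton} is lowest.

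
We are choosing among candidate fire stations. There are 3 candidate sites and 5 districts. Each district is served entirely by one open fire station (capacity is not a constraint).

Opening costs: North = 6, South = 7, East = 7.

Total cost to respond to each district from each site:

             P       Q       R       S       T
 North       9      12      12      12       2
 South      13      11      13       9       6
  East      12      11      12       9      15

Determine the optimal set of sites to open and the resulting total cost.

For any fixed open set, each district goes to its cheapest open site; total = fixed + service.
{North}: P→North 9, Q→North 12, R→North 12, S→North 12, T→North 2. Service 47; fixed 6; total 53.
{North, South}: service 43 + fixed 13 = 56
{North, East}: service 43 + fixed 13 = 56
{North, South, East}: P→North 9, Q→South 11, R→North 12, S→South 9, T→North 2. Service 43; fixed 20; total 63.
No other subset beats 53.

Open North only; minimum total cost 53.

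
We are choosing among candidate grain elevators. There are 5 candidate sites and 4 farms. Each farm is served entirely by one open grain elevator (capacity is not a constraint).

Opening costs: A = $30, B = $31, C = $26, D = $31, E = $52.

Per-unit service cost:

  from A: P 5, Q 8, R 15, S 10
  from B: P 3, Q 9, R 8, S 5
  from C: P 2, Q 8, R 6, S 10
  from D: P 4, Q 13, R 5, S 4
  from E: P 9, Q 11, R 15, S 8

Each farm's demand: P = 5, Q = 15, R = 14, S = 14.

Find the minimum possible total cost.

For any fixed open set, each farm goes to its cheapest open site; total = fixed + service.
{C, D}: P→C 2·5=10, Q→C 8·15=120, R→D 5·14=70, S→D 4·14=56. Service 256; fixed 57; total 313.
{A, D}: service 266 + fixed 61 = 327
{B, D}: service 276 + fixed 62 = 338
{A, B, C, D, E}: service 256 + fixed 170 = 426
No other subset beats 313.

Minimum total cost: 313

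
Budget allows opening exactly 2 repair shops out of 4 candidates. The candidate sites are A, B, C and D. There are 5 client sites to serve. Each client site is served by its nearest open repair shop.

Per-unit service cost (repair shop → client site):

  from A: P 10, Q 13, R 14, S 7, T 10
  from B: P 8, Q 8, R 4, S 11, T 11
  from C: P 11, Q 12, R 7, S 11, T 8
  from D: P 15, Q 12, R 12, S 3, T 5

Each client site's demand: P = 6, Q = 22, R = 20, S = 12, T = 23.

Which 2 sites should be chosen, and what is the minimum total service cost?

With exactly 2 open, each client site uses its cheapest among the chosen.
{B, D}: P→B 8·6=48, Q→B 8·22=176, R→B 4·20=80, S→D 3·12=36, T→D 5·23=115. Service cost 455.
{A, B}: service cost 618
{B, C}: service cost 620
Among all 6 size-2 choices, {B, D} is lowest.

Choose B and D; total service cost 455.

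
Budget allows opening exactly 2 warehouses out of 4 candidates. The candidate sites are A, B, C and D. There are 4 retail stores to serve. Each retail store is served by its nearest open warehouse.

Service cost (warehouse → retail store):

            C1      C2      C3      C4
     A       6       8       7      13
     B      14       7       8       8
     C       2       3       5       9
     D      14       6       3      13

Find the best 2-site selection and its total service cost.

Choose C and D; total service cost 17.

With exactly 2 open, each retail store uses its cheapest among the chosen.
{C, D}: C1→C 2, C2→C 3, C3→D 3, C4→C 9. Service cost 17.
{B, C}: service cost 18
{A, C}: service cost 19
Among all 6 size-2 choices, {C, D} is lowest.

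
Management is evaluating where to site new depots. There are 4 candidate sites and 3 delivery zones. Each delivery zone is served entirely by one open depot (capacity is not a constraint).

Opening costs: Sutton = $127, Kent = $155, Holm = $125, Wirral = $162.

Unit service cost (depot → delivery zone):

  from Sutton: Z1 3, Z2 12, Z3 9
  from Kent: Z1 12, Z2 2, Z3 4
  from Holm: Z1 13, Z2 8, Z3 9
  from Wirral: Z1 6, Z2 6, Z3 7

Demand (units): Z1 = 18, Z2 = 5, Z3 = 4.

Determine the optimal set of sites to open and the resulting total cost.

For any fixed open set, each delivery zone goes to its cheapest open site; total = fixed + service.
{Sutton}: Z1→Sutton 3·18=54, Z2→Sutton 12·5=60, Z3→Sutton 9·4=36. Service 150; fixed 127; total 277.
{Wirral}: service 166 + fixed 162 = 328
{Sutton, Kent}: service 80 + fixed 282 = 362
{Sutton, Kent, Holm, Wirral}: service 80 + fixed 569 = 649
No other subset beats 277.

Open Sutton only; minimum total cost 277.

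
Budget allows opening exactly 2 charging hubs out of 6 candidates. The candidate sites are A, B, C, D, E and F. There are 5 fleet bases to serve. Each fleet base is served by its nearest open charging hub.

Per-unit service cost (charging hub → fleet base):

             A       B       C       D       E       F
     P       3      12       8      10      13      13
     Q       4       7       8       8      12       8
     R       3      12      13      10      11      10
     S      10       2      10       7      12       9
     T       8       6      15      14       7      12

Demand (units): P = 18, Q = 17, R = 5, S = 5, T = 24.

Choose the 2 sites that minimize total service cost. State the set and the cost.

Choose A and B; total service cost 291.

With exactly 2 open, each fleet base uses its cheapest among the chosen.
{A, B}: P→A 3·18=54, Q→A 4·17=68, R→A 3·5=15, S→B 2·5=10, T→B 6·24=144. Service cost 291.
{A, E}: service cost 355
{A, D}: service cost 364
Among all 15 size-2 choices, {A, B} is lowest.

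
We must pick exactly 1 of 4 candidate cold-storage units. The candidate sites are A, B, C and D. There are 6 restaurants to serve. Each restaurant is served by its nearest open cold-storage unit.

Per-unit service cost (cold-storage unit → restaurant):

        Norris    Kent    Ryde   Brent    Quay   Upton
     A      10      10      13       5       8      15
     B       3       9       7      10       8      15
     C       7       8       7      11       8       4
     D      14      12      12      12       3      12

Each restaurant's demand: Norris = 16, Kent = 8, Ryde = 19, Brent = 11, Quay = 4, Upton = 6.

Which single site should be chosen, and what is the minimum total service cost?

With exactly 1 open, each restaurant uses its cheapest among the chosen.
{B}: Norris→B 3·16=48, Kent→B 9·8=72, Ryde→B 7·19=133, Brent→B 10·11=110, Quay→B 8·4=32, Upton→B 15·6=90. Service cost 485.
{C}: service cost 486
{A}: service cost 664
Among all 4 size-1 choices, {B} is lowest.

Choose B only; total service cost 485.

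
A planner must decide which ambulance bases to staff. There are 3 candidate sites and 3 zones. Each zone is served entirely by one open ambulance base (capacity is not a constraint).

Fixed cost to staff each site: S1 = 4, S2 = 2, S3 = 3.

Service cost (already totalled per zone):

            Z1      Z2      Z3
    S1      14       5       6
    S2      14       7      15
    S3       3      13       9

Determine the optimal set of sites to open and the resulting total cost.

Open S1 and S3; minimum total cost 21.

For any fixed open set, each zone goes to its cheapest open site; total = fixed + service.
{S1, S3}: Z1→S3 3, Z2→S1 5, Z3→S1 6. Service 14; fixed 7; total 21.
{S1, S2, S3}: service 14 + fixed 9 = 23
{S2, S3}: Z1→S3 3, Z2→S2 7, Z3→S3 9. Service 19; fixed 5; total 24.
{S2}: service 36 + fixed 2 = 38
No other subset beats 21.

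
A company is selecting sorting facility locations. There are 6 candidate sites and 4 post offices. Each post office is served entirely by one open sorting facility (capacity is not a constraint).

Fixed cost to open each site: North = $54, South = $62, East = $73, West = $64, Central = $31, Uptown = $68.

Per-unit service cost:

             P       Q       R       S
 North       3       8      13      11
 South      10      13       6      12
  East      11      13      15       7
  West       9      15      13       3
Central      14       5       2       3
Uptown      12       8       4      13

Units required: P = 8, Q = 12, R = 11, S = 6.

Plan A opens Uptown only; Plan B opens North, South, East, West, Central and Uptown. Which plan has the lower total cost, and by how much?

Plan A: {Uptown}: P→Uptown 12·8=96, Q→Uptown 8·12=96, R→Uptown 4·11=44, S→Uptown 13·6=78. Service 314; fixed 68; total 382.
Plan B: {North, South, East, West, Central, Uptown}: P→North 3·8=24, Q→Central 5·12=60, R→Central 2·11=22, S→West 3·6=18. Service 124; fixed 352; total 476.
Difference: |382 − 476| = 94.

Plan A is cheaper by 94.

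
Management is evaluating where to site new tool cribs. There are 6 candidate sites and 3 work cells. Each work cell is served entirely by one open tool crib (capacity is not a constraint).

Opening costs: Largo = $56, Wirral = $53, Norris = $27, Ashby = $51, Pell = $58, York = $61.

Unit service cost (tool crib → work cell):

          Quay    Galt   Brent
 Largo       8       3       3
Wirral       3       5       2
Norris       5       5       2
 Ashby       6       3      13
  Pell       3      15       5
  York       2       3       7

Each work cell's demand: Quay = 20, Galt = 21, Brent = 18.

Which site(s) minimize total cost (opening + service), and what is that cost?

For any fixed open set, each work cell goes to its cheapest open site; total = fixed + service.
{Norris, York}: Quay→York 2·20=40, Galt→York 3·21=63, Brent→Norris 2·18=36. Service 139; fixed 88; total 227.
{Wirral, York}: service 139 + fixed 114 = 253
{Wirral}: service 201 + fixed 53 = 254
{Largo, Wirral, Norris, Ashby, Pell, York}: Quay→York 2·20=40, Galt→Largo 3·21=63, Brent→Wirral 2·18=36. Service 139; fixed 306; total 445.
No other subset beats 227.

Open Norris and York; minimum total cost 227.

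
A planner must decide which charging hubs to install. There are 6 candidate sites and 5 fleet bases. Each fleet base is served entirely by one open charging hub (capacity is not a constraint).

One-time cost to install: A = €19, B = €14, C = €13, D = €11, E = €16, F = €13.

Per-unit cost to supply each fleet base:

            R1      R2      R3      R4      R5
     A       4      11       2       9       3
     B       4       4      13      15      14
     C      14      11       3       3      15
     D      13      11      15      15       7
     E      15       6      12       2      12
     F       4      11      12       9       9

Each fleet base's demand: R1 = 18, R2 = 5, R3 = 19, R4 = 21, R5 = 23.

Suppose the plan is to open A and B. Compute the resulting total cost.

Each fleet base is assigned to its cheapest site among the open ones.
{A, B}: R1→A 4·18=72, R2→B 4·5=20, R3→A 2·19=38, R4→A 9·21=189, R5→A 3·23=69. Service 388; fixed 33; total 421.

Total cost: 421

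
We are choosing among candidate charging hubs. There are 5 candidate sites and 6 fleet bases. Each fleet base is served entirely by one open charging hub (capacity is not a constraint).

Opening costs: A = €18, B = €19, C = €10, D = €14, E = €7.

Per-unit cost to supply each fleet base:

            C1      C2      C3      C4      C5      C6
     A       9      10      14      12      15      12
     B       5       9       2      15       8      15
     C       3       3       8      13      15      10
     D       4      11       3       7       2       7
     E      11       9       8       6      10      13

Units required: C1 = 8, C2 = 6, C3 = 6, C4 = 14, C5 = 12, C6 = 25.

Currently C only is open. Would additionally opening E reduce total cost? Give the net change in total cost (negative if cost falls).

Yes — net change −151 (cost falls by 151).

Current service cost with {C}: 702.
Adding E: each fleet base re-picks its cheapest; new service cost 544, saving 158.
Extra fixed cost: 7. Net change = 7 − 158 = -151.
(Totals: 712 → 561.)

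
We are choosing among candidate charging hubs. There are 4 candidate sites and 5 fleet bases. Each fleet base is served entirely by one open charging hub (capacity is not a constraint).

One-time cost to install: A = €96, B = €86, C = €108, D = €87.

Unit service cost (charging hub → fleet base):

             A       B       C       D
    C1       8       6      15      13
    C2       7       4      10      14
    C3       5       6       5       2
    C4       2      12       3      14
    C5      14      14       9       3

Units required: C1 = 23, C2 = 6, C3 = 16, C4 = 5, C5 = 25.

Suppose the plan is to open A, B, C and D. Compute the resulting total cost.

Total cost: 656

Each fleet base is assigned to its cheapest site among the open ones.
{A, B, C, D}: C1→B 6·23=138, C2→B 4·6=24, C3→D 2·16=32, C4→A 2·5=10, C5→D 3·25=75. Service 279; fixed 377; total 656.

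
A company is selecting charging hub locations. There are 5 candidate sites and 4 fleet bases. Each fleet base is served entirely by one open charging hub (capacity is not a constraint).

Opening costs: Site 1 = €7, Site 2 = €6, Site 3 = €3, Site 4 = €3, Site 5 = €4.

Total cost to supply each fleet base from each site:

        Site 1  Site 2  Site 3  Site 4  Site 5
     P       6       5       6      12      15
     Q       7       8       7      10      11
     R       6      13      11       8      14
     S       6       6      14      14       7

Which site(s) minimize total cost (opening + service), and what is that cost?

For any fixed open set, each fleet base goes to its cheapest open site; total = fixed + service.
{Site 1}: P→Site 1 6, Q→Site 1 7, R→Site 1 6, S→Site 1 6. Service 25; fixed 7; total 32.
{Site 1, Site 3}: service 25 + fixed 10 = 35
{Site 1, Site 4}: service 25 + fixed 10 = 35
{Site 1, Site 2, Site 3, Site 4, Site 5}: P→Site 2 5, Q→Site 1 7, R→Site 1 6, S→Site 1 6. Service 24; fixed 23; total 47.
No other subset beats 32.

Open Site 1 only; minimum total cost 32.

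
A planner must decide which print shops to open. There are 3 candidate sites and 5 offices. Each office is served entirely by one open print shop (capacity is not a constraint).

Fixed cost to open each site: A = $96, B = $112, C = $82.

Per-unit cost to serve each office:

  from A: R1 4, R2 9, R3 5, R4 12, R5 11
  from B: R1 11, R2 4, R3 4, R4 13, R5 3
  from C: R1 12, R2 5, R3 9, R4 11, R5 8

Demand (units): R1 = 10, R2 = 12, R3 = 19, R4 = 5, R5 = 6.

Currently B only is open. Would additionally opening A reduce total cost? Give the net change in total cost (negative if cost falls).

Current service cost with {B}: 317.
Adding A: each office re-picks its cheapest; new service cost 242, saving 75.
Extra fixed cost: 96. Net change = 96 − 75 = 21.
(Totals: 429 → 450.)

No — net change +21 (cost rises by 21).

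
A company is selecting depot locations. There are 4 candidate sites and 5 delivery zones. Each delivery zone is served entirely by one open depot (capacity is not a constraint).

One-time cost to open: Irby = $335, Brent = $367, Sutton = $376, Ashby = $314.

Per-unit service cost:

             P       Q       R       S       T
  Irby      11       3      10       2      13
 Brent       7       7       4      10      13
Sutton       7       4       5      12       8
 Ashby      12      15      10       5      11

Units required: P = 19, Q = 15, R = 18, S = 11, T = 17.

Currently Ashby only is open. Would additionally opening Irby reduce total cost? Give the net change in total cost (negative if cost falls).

Current service cost with {Ashby}: 875.
Adding Irby: each delivery zone re-picks its cheapest; new service cost 643, saving 232.
Extra fixed cost: 335. Net change = 335 − 232 = 103.
(Totals: 1189 → 1292.)

No — net change +103 (cost rises by 103).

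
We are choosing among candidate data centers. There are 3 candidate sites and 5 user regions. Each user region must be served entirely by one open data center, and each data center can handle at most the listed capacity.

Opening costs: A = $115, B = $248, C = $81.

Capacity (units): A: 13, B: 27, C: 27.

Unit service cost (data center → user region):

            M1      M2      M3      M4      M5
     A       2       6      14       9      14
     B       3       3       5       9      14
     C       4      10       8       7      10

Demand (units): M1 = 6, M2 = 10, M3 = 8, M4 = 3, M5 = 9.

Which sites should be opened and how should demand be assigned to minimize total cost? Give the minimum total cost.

Open {A, C}: M1→C 4·6=24, M2→A 6·10=60, M3→C 8·8=64, M4→C 7·3=21, M5→C 10·9=90.
Loads: A carries 10/13, C carries 26/27. Service 259; fixed 196; total 455.
Next best feasible plan costs 461.

Minimum total cost: 455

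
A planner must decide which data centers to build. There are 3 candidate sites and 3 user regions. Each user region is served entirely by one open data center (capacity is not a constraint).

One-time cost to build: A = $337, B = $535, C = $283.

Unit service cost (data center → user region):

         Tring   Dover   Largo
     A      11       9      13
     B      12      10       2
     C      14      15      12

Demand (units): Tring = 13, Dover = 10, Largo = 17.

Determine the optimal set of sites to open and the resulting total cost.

For any fixed open set, each user region goes to its cheapest open site; total = fixed + service.
{A}: Tring→A 11·13=143, Dover→A 9·10=90, Largo→A 13·17=221. Service 454; fixed 337; total 791.
{C}: Tring→C 14·13=182, Dover→C 15·10=150, Largo→C 12·17=204. Service 536; fixed 283; total 819.
{B}: service 290 + fixed 535 = 825
{A, B, C}: Tring→A 11·13=143, Dover→A 9·10=90, Largo→B 2·17=34. Service 267; fixed 1155; total 1422.
No other subset beats 791.

Open A only; minimum total cost 791.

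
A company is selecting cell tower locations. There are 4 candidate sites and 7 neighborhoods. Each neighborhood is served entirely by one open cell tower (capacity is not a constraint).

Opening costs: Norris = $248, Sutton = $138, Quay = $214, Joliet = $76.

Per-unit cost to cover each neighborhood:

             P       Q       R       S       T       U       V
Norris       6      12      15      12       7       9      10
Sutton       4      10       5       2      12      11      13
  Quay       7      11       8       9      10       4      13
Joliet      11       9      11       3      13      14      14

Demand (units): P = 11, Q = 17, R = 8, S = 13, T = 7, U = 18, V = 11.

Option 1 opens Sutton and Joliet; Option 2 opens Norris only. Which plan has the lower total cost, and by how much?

Option 1: {Sutton, Joliet}: P→Sutton 4·11=44, Q→Joliet 9·17=153, R→Sutton 5·8=40, S→Sutton 2·13=26, T→Sutton 12·7=84, U→Sutton 11·18=198, V→Sutton 13·11=143. Service 688; fixed 214; total 902.
Option 2: {Norris}: P→Norris 6·11=66, Q→Norris 12·17=204, R→Norris 15·8=120, S→Norris 12·13=156, T→Norris 7·7=49, U→Norris 9·18=162, V→Norris 10·11=110. Service 867; fixed 248; total 1115.
Difference: |902 − 1115| = 213.

Option 1 is cheaper by 213.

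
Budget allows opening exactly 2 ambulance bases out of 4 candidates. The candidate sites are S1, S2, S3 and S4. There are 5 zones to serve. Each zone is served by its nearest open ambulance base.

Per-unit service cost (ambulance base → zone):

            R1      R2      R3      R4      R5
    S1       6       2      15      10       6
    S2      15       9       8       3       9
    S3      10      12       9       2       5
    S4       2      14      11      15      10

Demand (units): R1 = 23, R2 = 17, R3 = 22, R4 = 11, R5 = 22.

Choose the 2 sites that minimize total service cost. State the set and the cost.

With exactly 2 open, each zone uses its cheapest among the chosen.
{S1, S3}: R1→S1 6·23=138, R2→S1 2·17=34, R3→S3 9·22=198, R4→S3 2·11=22, R5→S3 5·22=110. Service cost 502.
{S1, S2}: service cost 513
{S1, S4}: service cost 564
Among all 6 size-2 choices, {S1, S3} is lowest.

Choose S1 and S3; total service cost 502.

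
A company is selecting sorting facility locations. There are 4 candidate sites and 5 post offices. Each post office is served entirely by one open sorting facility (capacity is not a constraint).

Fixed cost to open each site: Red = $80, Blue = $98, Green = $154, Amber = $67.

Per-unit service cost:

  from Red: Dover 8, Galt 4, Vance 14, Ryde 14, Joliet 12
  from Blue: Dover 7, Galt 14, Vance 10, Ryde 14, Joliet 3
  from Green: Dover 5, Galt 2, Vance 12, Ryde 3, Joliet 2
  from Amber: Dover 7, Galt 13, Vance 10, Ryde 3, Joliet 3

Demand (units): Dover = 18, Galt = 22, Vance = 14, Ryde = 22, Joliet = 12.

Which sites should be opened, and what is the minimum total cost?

Open Green only; minimum total cost 546.

For any fixed open set, each post office goes to its cheapest open site; total = fixed + service.
{Green}: Dover→Green 5·18=90, Galt→Green 2·22=44, Vance→Green 12·14=168, Ryde→Green 3·22=66, Joliet→Green 2·12=24. Service 392; fixed 154; total 546.
{Green, Amber}: Dover→Green 5·18=90, Galt→Green 2·22=44, Vance→Amber 10·14=140, Ryde→Green 3·22=66, Joliet→Green 2·12=24. Service 364; fixed 221; total 585.
{Red, Amber}: Dover→Amber 7·18=126, Galt→Red 4·22=88, Vance→Amber 10·14=140, Ryde→Amber 3·22=66, Joliet→Amber 3·12=36. Service 456; fixed 147; total 603.
{Red, Blue, Green, Amber}: service 364 + fixed 399 = 763
No other subset beats 546.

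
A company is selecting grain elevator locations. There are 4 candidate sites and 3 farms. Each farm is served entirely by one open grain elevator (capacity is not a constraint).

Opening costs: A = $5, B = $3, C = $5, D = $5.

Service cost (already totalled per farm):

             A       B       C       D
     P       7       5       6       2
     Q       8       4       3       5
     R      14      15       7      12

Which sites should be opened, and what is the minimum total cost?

Open C only; minimum total cost 21.

For any fixed open set, each farm goes to its cheapest open site; total = fixed + service.
{C}: P→C 6, Q→C 3, R→C 7. Service 16; fixed 5; total 21.
{C, D}: P→D 2, Q→C 3, R→C 7. Service 12; fixed 10; total 22.
{B, C}: P→B 5, Q→C 3, R→C 7. Service 15; fixed 8; total 23.
{A, B, C, D}: service 12 + fixed 18 = 30
(All 15 nonempty subsets were checked; C only is lowest.)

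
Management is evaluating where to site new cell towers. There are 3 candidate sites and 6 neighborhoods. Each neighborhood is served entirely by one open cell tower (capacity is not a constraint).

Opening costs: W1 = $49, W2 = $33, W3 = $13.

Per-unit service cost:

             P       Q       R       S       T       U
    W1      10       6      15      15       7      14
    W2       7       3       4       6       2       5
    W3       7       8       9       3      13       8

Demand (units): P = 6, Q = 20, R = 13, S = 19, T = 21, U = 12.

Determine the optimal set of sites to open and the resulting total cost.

Open W2 and W3; minimum total cost 359.

For any fixed open set, each neighborhood goes to its cheapest open site; total = fixed + service.
{W2, W3}: P→W2 7·6=42, Q→W2 3·20=60, R→W2 4·13=52, S→W3 3·19=57, T→W2 2·21=42, U→W2 5·12=60. Service 313; fixed 46; total 359.
{W2}: P→W2 7·6=42, Q→W2 3·20=60, R→W2 4·13=52, S→W2 6·19=114, T→W2 2·21=42, U→W2 5·12=60. Service 370; fixed 33; total 403.
{W1, W2, W3}: P→W2 7·6=42, Q→W2 3·20=60, R→W2 4·13=52, S→W3 3·19=57, T→W2 2·21=42, U→W2 5·12=60. Service 313; fixed 95; total 408.
{W3}: service 745 + fixed 13 = 758
No other subset beats 359.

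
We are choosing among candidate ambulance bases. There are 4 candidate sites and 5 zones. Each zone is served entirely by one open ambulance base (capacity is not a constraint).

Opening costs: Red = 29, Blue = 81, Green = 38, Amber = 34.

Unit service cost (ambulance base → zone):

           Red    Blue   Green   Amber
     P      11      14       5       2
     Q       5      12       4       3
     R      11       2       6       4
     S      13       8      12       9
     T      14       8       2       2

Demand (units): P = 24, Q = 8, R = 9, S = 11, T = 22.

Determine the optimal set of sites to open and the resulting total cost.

Open Amber only; minimum total cost 285.

For any fixed open set, each zone goes to its cheapest open site; total = fixed + service.
{Amber}: P→Amber 2·24=48, Q→Amber 3·8=24, R→Amber 4·9=36, S→Amber 9·11=99, T→Amber 2·22=44. Service 251; fixed 34; total 285.
{Red, Amber}: P→Amber 2·24=48, Q→Amber 3·8=24, R→Amber 4·9=36, S→Amber 9·11=99, T→Amber 2·22=44. Service 251; fixed 63; total 314.
{Green, Amber}: service 251 + fixed 72 = 323
{Red, Blue, Green, Amber}: P→Amber 2·24=48, Q→Amber 3·8=24, R→Blue 2·9=18, S→Blue 8·11=88, T→Green 2·22=44. Service 222; fixed 182; total 404.
No other subset beats 285.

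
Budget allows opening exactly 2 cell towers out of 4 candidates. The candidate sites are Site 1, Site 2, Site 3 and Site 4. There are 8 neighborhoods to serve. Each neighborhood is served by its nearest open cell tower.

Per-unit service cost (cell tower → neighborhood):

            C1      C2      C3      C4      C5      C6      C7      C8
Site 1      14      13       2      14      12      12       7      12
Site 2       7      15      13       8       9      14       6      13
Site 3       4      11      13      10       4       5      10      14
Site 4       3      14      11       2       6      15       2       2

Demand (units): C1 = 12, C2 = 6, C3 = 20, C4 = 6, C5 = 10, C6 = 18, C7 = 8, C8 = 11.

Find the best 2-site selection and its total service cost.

With exactly 2 open, each neighborhood uses its cheapest among the chosen.
{Site 1, Site 4}: C1→Site 4 3·12=36, C2→Site 1 13·6=78, C3→Site 1 2·20=40, C4→Site 4 2·6=12, C5→Site 4 6·10=60, C6→Site 1 12·18=216, C7→Site 4 2·8=16, C8→Site 4 2·11=22. Service cost 480.
{Site 3, Site 4}: service cost 502
{Site 1, Site 3}: service cost 532
Among all 6 size-2 choices, {Site 1, Site 4} is lowest.

Choose Site 1 and Site 4; total service cost 480.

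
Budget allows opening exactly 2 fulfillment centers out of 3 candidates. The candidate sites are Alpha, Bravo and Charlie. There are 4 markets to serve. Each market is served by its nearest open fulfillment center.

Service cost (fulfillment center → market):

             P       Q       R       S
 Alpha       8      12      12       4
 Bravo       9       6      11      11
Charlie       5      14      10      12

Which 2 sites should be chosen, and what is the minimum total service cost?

With exactly 2 open, each market uses its cheapest among the chosen.
{Alpha, Bravo}: P→Alpha 8, Q→Bravo 6, R→Bravo 11, S→Alpha 4. Service cost 29.
{Alpha, Charlie}: service cost 31
{Bravo, Charlie}: service cost 32
Among all 3 size-2 choices, {Alpha, Bravo} is lowest.

Choose Alpha and Bravo; total service cost 29.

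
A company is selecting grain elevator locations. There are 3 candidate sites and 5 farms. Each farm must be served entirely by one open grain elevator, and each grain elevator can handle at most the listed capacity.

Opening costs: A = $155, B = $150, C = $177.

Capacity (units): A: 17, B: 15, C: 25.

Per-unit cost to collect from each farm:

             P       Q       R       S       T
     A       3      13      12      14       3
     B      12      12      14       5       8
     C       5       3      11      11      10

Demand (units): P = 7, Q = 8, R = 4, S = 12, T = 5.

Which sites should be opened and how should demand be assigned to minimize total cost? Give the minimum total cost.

Open {B, C}: P→C 5·7=35, Q→C 3·8=24, R→C 11·4=44, S→B 5·12=60, T→C 10·5=50.
Loads: B carries 12/15, C carries 24/25. Service 213; fixed 327; total 540.
Next best feasible plan costs 568.

Minimum total cost: 540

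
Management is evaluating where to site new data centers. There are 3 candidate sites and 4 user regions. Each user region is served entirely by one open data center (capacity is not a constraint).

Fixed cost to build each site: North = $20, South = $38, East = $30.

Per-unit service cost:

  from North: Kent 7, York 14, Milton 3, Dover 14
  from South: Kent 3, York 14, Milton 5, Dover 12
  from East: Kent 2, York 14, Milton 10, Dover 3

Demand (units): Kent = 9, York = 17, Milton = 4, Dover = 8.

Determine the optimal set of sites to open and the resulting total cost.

For any fixed open set, each user region goes to its cheapest open site; total = fixed + service.
{North, East}: Kent→East 2·9=18, York→North 14·17=238, Milton→North 3·4=12, Dover→East 3·8=24. Service 292; fixed 50; total 342.
{East}: service 320 + fixed 30 = 350
{South, East}: service 300 + fixed 68 = 368
{North, South, East}: Kent→East 2·9=18, York→North 14·17=238, Milton→North 3·4=12, Dover→East 3·8=24. Service 292; fixed 88; total 380.
(All 7 nonempty subsets were checked; North and East is lowest.)

Open North and East; minimum total cost 342.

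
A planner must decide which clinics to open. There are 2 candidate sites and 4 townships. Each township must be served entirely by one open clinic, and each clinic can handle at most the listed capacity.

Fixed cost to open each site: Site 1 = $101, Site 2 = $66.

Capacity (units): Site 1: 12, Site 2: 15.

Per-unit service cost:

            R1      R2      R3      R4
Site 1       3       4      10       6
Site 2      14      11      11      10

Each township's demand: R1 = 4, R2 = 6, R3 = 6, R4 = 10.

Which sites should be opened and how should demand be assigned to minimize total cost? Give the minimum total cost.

Minimum total cost: 407

Open {Site 1, Site 2}: R1→Site 2 14·4=56, R2→Site 1 4·6=24, R3→Site 1 10·6=60, R4→Site 2 10·10=100.
Loads: Site 1 carries 12/12, Site 2 carries 14/15. Service 240; fixed 167; total 407.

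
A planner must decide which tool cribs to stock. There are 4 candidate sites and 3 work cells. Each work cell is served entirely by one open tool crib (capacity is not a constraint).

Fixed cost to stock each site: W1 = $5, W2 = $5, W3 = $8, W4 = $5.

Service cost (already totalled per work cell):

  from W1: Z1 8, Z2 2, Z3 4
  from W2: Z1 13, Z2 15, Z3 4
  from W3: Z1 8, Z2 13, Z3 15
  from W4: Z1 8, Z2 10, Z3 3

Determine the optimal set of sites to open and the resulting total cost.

For any fixed open set, each work cell goes to its cheapest open site; total = fixed + service.
{W1}: Z1→W1 8, Z2→W1 2, Z3→W1 4. Service 14; fixed 5; total 19.
{W1, W4}: service 13 + fixed 10 = 23
{W1, W2}: service 14 + fixed 10 = 24
{W1, W2, W3, W4}: service 13 + fixed 23 = 36
No other subset beats 19.

Open W1 only; minimum total cost 19.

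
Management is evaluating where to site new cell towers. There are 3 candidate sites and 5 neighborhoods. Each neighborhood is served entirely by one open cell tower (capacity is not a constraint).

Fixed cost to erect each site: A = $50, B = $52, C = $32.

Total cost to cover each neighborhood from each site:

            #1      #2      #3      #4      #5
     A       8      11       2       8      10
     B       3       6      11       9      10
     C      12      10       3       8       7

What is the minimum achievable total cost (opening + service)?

Minimum total cost: 72

For any fixed open set, each neighborhood goes to its cheapest open site; total = fixed + service.
{C}: #1→C 12, #2→C 10, #3→C 3, #4→C 8, #5→C 7. Service 40; fixed 32; total 72.
{A}: #1→A 8, #2→A 11, #3→A 2, #4→A 8, #5→A 10. Service 39; fixed 50; total 89.
{B}: #1→B 3, #2→B 6, #3→B 11, #4→B 9, #5→B 10. Service 39; fixed 52; total 91.
{A, B, C}: service 26 + fixed 134 = 160
No other subset beats 72.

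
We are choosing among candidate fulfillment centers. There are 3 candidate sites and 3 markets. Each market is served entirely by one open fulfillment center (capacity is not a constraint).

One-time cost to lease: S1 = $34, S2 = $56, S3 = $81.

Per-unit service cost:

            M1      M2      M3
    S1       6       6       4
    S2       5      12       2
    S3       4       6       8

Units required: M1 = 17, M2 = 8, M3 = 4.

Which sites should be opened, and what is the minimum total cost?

For any fixed open set, each market goes to its cheapest open site; total = fixed + service.
{S1}: M1→S1 6·17=102, M2→S1 6·8=48, M3→S1 4·4=16. Service 166; fixed 34; total 200.
{S3}: service 148 + fixed 81 = 229
{S1, S2}: service 141 + fixed 90 = 231
{S1, S2, S3}: service 124 + fixed 171 = 295
(All 7 nonempty subsets were checked; S1 only is lowest.)

Open S1 only; minimum total cost 200.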